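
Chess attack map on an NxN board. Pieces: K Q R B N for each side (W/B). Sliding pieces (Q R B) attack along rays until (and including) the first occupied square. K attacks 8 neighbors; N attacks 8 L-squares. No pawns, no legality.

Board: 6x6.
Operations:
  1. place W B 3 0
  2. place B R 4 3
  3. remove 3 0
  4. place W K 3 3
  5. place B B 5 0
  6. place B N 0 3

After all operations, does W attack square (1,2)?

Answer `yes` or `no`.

Op 1: place WB@(3,0)
Op 2: place BR@(4,3)
Op 3: remove (3,0)
Op 4: place WK@(3,3)
Op 5: place BB@(5,0)
Op 6: place BN@(0,3)
Per-piece attacks for W:
  WK@(3,3): attacks (3,4) (3,2) (4,3) (2,3) (4,4) (4,2) (2,4) (2,2)
W attacks (1,2): no

Answer: no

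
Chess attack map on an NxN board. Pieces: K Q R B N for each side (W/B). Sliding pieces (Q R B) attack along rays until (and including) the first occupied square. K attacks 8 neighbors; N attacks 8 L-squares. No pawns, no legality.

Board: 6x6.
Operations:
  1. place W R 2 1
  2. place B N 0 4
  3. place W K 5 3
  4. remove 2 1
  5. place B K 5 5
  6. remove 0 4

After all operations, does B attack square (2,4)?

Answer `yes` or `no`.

Op 1: place WR@(2,1)
Op 2: place BN@(0,4)
Op 3: place WK@(5,3)
Op 4: remove (2,1)
Op 5: place BK@(5,5)
Op 6: remove (0,4)
Per-piece attacks for B:
  BK@(5,5): attacks (5,4) (4,5) (4,4)
B attacks (2,4): no

Answer: no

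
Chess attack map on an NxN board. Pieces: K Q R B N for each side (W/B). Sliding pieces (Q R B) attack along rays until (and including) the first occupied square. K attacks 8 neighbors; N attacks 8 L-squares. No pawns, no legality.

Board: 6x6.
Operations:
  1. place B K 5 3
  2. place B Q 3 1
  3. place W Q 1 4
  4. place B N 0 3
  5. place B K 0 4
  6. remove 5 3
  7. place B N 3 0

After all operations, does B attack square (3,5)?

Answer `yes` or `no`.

Answer: yes

Derivation:
Op 1: place BK@(5,3)
Op 2: place BQ@(3,1)
Op 3: place WQ@(1,4)
Op 4: place BN@(0,3)
Op 5: place BK@(0,4)
Op 6: remove (5,3)
Op 7: place BN@(3,0)
Per-piece attacks for B:
  BN@(0,3): attacks (1,5) (2,4) (1,1) (2,2)
  BK@(0,4): attacks (0,5) (0,3) (1,4) (1,5) (1,3)
  BN@(3,0): attacks (4,2) (5,1) (2,2) (1,1)
  BQ@(3,1): attacks (3,2) (3,3) (3,4) (3,5) (3,0) (4,1) (5,1) (2,1) (1,1) (0,1) (4,2) (5,3) (4,0) (2,2) (1,3) (0,4) (2,0) [ray(0,-1) blocked at (3,0); ray(-1,1) blocked at (0,4)]
B attacks (3,5): yes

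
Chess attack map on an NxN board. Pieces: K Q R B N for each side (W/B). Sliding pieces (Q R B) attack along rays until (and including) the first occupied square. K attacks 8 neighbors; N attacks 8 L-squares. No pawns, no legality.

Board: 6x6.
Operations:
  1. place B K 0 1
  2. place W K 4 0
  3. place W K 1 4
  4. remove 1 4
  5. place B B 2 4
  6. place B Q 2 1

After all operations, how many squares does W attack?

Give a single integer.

Op 1: place BK@(0,1)
Op 2: place WK@(4,0)
Op 3: place WK@(1,4)
Op 4: remove (1,4)
Op 5: place BB@(2,4)
Op 6: place BQ@(2,1)
Per-piece attacks for W:
  WK@(4,0): attacks (4,1) (5,0) (3,0) (5,1) (3,1)
Union (5 distinct): (3,0) (3,1) (4,1) (5,0) (5,1)

Answer: 5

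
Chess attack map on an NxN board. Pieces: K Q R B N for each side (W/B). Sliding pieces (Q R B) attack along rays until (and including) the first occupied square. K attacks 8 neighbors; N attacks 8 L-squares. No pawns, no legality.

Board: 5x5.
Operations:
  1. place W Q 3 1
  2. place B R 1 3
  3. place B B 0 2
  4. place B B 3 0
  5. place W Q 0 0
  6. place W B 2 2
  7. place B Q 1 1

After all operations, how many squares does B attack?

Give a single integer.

Answer: 17

Derivation:
Op 1: place WQ@(3,1)
Op 2: place BR@(1,3)
Op 3: place BB@(0,2)
Op 4: place BB@(3,0)
Op 5: place WQ@(0,0)
Op 6: place WB@(2,2)
Op 7: place BQ@(1,1)
Per-piece attacks for B:
  BB@(0,2): attacks (1,3) (1,1) [ray(1,1) blocked at (1,3); ray(1,-1) blocked at (1,1)]
  BQ@(1,1): attacks (1,2) (1,3) (1,0) (2,1) (3,1) (0,1) (2,2) (2,0) (0,2) (0,0) [ray(0,1) blocked at (1,3); ray(1,0) blocked at (3,1); ray(1,1) blocked at (2,2); ray(-1,1) blocked at (0,2); ray(-1,-1) blocked at (0,0)]
  BR@(1,3): attacks (1,4) (1,2) (1,1) (2,3) (3,3) (4,3) (0,3) [ray(0,-1) blocked at (1,1)]
  BB@(3,0): attacks (4,1) (2,1) (1,2) (0,3)
Union (17 distinct): (0,0) (0,1) (0,2) (0,3) (1,0) (1,1) (1,2) (1,3) (1,4) (2,0) (2,1) (2,2) (2,3) (3,1) (3,3) (4,1) (4,3)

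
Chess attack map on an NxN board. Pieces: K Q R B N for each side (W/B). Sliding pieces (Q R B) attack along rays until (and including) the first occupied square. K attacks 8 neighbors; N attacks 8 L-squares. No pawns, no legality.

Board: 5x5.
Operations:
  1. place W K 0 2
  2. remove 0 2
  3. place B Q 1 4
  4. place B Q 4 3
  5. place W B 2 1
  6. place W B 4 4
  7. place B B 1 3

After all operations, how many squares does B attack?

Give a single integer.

Answer: 16

Derivation:
Op 1: place WK@(0,2)
Op 2: remove (0,2)
Op 3: place BQ@(1,4)
Op 4: place BQ@(4,3)
Op 5: place WB@(2,1)
Op 6: place WB@(4,4)
Op 7: place BB@(1,3)
Per-piece attacks for B:
  BB@(1,3): attacks (2,4) (2,2) (3,1) (4,0) (0,4) (0,2)
  BQ@(1,4): attacks (1,3) (2,4) (3,4) (4,4) (0,4) (2,3) (3,2) (4,1) (0,3) [ray(0,-1) blocked at (1,3); ray(1,0) blocked at (4,4)]
  BQ@(4,3): attacks (4,4) (4,2) (4,1) (4,0) (3,3) (2,3) (1,3) (3,4) (3,2) (2,1) [ray(0,1) blocked at (4,4); ray(-1,0) blocked at (1,3); ray(-1,-1) blocked at (2,1)]
Union (16 distinct): (0,2) (0,3) (0,4) (1,3) (2,1) (2,2) (2,3) (2,4) (3,1) (3,2) (3,3) (3,4) (4,0) (4,1) (4,2) (4,4)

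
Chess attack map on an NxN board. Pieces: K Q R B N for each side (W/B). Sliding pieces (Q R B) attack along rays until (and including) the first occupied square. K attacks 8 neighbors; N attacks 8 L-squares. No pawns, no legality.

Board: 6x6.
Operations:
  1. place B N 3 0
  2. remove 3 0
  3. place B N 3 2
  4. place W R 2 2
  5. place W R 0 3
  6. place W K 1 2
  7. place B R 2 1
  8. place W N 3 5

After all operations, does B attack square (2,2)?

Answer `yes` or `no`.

Op 1: place BN@(3,0)
Op 2: remove (3,0)
Op 3: place BN@(3,2)
Op 4: place WR@(2,2)
Op 5: place WR@(0,3)
Op 6: place WK@(1,2)
Op 7: place BR@(2,1)
Op 8: place WN@(3,5)
Per-piece attacks for B:
  BR@(2,1): attacks (2,2) (2,0) (3,1) (4,1) (5,1) (1,1) (0,1) [ray(0,1) blocked at (2,2)]
  BN@(3,2): attacks (4,4) (5,3) (2,4) (1,3) (4,0) (5,1) (2,0) (1,1)
B attacks (2,2): yes

Answer: yes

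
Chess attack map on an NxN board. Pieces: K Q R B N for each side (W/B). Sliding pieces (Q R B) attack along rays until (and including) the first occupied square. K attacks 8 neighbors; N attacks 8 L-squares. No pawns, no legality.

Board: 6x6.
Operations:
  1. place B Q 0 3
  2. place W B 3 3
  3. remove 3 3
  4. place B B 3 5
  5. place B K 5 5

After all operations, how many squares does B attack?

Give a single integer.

Op 1: place BQ@(0,3)
Op 2: place WB@(3,3)
Op 3: remove (3,3)
Op 4: place BB@(3,5)
Op 5: place BK@(5,5)
Per-piece attacks for B:
  BQ@(0,3): attacks (0,4) (0,5) (0,2) (0,1) (0,0) (1,3) (2,3) (3,3) (4,3) (5,3) (1,4) (2,5) (1,2) (2,1) (3,0)
  BB@(3,5): attacks (4,4) (5,3) (2,4) (1,3) (0,2)
  BK@(5,5): attacks (5,4) (4,5) (4,4)
Union (19 distinct): (0,0) (0,1) (0,2) (0,4) (0,5) (1,2) (1,3) (1,4) (2,1) (2,3) (2,4) (2,5) (3,0) (3,3) (4,3) (4,4) (4,5) (5,3) (5,4)

Answer: 19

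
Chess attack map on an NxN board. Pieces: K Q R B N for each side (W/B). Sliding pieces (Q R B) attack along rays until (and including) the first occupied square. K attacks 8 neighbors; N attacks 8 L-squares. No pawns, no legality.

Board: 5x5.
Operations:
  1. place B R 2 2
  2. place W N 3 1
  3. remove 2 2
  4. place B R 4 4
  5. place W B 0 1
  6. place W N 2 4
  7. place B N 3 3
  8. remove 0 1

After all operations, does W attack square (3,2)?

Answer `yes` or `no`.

Answer: yes

Derivation:
Op 1: place BR@(2,2)
Op 2: place WN@(3,1)
Op 3: remove (2,2)
Op 4: place BR@(4,4)
Op 5: place WB@(0,1)
Op 6: place WN@(2,4)
Op 7: place BN@(3,3)
Op 8: remove (0,1)
Per-piece attacks for W:
  WN@(2,4): attacks (3,2) (4,3) (1,2) (0,3)
  WN@(3,1): attacks (4,3) (2,3) (1,2) (1,0)
W attacks (3,2): yes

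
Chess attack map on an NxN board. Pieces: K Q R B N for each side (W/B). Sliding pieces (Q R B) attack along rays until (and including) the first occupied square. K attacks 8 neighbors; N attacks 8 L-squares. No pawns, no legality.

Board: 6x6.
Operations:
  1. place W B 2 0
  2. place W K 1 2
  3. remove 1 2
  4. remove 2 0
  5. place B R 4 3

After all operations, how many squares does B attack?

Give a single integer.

Op 1: place WB@(2,0)
Op 2: place WK@(1,2)
Op 3: remove (1,2)
Op 4: remove (2,0)
Op 5: place BR@(4,3)
Per-piece attacks for B:
  BR@(4,3): attacks (4,4) (4,5) (4,2) (4,1) (4,0) (5,3) (3,3) (2,3) (1,3) (0,3)
Union (10 distinct): (0,3) (1,3) (2,3) (3,3) (4,0) (4,1) (4,2) (4,4) (4,5) (5,3)

Answer: 10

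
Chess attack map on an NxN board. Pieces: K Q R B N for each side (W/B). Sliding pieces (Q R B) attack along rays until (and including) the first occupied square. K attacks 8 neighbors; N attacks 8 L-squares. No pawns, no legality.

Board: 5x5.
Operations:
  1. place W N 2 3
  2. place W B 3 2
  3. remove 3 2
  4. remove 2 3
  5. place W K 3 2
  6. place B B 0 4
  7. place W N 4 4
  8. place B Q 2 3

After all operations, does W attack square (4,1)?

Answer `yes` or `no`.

Op 1: place WN@(2,3)
Op 2: place WB@(3,2)
Op 3: remove (3,2)
Op 4: remove (2,3)
Op 5: place WK@(3,2)
Op 6: place BB@(0,4)
Op 7: place WN@(4,4)
Op 8: place BQ@(2,3)
Per-piece attacks for W:
  WK@(3,2): attacks (3,3) (3,1) (4,2) (2,2) (4,3) (4,1) (2,3) (2,1)
  WN@(4,4): attacks (3,2) (2,3)
W attacks (4,1): yes

Answer: yes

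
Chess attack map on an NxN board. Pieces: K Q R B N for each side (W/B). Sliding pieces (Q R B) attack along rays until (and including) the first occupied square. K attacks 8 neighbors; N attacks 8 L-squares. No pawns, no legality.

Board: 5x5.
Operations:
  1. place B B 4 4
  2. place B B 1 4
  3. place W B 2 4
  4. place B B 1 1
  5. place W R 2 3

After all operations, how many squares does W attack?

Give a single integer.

Op 1: place BB@(4,4)
Op 2: place BB@(1,4)
Op 3: place WB@(2,4)
Op 4: place BB@(1,1)
Op 5: place WR@(2,3)
Per-piece attacks for W:
  WR@(2,3): attacks (2,4) (2,2) (2,1) (2,0) (3,3) (4,3) (1,3) (0,3) [ray(0,1) blocked at (2,4)]
  WB@(2,4): attacks (3,3) (4,2) (1,3) (0,2)
Union (10 distinct): (0,2) (0,3) (1,3) (2,0) (2,1) (2,2) (2,4) (3,3) (4,2) (4,3)

Answer: 10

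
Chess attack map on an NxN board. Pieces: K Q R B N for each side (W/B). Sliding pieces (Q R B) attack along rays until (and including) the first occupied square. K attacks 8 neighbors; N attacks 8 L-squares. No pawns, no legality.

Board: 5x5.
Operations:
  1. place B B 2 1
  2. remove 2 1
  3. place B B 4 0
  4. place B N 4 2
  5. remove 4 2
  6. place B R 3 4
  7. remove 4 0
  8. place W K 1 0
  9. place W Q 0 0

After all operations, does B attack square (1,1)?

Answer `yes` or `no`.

Answer: no

Derivation:
Op 1: place BB@(2,1)
Op 2: remove (2,1)
Op 3: place BB@(4,0)
Op 4: place BN@(4,2)
Op 5: remove (4,2)
Op 6: place BR@(3,4)
Op 7: remove (4,0)
Op 8: place WK@(1,0)
Op 9: place WQ@(0,0)
Per-piece attacks for B:
  BR@(3,4): attacks (3,3) (3,2) (3,1) (3,0) (4,4) (2,4) (1,4) (0,4)
B attacks (1,1): no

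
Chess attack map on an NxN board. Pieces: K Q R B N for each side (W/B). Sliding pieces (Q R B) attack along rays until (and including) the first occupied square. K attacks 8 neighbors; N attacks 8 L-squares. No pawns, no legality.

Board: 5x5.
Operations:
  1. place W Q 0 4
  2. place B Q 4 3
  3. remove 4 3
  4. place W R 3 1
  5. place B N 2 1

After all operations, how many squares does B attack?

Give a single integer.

Op 1: place WQ@(0,4)
Op 2: place BQ@(4,3)
Op 3: remove (4,3)
Op 4: place WR@(3,1)
Op 5: place BN@(2,1)
Per-piece attacks for B:
  BN@(2,1): attacks (3,3) (4,2) (1,3) (0,2) (4,0) (0,0)
Union (6 distinct): (0,0) (0,2) (1,3) (3,3) (4,0) (4,2)

Answer: 6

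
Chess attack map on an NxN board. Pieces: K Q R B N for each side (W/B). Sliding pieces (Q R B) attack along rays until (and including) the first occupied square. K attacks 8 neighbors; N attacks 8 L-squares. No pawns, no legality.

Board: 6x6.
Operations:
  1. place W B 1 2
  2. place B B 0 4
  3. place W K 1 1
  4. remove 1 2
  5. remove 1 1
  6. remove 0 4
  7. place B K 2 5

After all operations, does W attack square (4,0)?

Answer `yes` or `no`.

Answer: no

Derivation:
Op 1: place WB@(1,2)
Op 2: place BB@(0,4)
Op 3: place WK@(1,1)
Op 4: remove (1,2)
Op 5: remove (1,1)
Op 6: remove (0,4)
Op 7: place BK@(2,5)
Per-piece attacks for W:
W attacks (4,0): no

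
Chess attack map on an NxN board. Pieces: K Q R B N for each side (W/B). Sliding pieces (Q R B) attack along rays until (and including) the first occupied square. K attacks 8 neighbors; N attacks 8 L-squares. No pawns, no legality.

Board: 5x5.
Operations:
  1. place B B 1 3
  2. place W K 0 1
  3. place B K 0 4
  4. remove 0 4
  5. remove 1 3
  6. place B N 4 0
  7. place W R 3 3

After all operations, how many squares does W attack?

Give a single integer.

Answer: 13

Derivation:
Op 1: place BB@(1,3)
Op 2: place WK@(0,1)
Op 3: place BK@(0,4)
Op 4: remove (0,4)
Op 5: remove (1,3)
Op 6: place BN@(4,0)
Op 7: place WR@(3,3)
Per-piece attacks for W:
  WK@(0,1): attacks (0,2) (0,0) (1,1) (1,2) (1,0)
  WR@(3,3): attacks (3,4) (3,2) (3,1) (3,0) (4,3) (2,3) (1,3) (0,3)
Union (13 distinct): (0,0) (0,2) (0,3) (1,0) (1,1) (1,2) (1,3) (2,3) (3,0) (3,1) (3,2) (3,4) (4,3)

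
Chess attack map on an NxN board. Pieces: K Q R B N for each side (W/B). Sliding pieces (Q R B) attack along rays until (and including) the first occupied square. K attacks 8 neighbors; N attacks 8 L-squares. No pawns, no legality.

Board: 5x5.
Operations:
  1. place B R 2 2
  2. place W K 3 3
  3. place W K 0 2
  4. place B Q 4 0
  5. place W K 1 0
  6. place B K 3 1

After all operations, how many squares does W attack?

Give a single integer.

Answer: 16

Derivation:
Op 1: place BR@(2,2)
Op 2: place WK@(3,3)
Op 3: place WK@(0,2)
Op 4: place BQ@(4,0)
Op 5: place WK@(1,0)
Op 6: place BK@(3,1)
Per-piece attacks for W:
  WK@(0,2): attacks (0,3) (0,1) (1,2) (1,3) (1,1)
  WK@(1,0): attacks (1,1) (2,0) (0,0) (2,1) (0,1)
  WK@(3,3): attacks (3,4) (3,2) (4,3) (2,3) (4,4) (4,2) (2,4) (2,2)
Union (16 distinct): (0,0) (0,1) (0,3) (1,1) (1,2) (1,3) (2,0) (2,1) (2,2) (2,3) (2,4) (3,2) (3,4) (4,2) (4,3) (4,4)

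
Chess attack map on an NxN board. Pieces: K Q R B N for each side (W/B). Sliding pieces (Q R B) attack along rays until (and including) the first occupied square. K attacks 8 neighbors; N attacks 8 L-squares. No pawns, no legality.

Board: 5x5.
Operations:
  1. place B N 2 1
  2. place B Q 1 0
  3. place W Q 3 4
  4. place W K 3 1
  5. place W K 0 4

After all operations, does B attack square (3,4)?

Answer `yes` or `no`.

Op 1: place BN@(2,1)
Op 2: place BQ@(1,0)
Op 3: place WQ@(3,4)
Op 4: place WK@(3,1)
Op 5: place WK@(0,4)
Per-piece attacks for B:
  BQ@(1,0): attacks (1,1) (1,2) (1,3) (1,4) (2,0) (3,0) (4,0) (0,0) (2,1) (0,1) [ray(1,1) blocked at (2,1)]
  BN@(2,1): attacks (3,3) (4,2) (1,3) (0,2) (4,0) (0,0)
B attacks (3,4): no

Answer: no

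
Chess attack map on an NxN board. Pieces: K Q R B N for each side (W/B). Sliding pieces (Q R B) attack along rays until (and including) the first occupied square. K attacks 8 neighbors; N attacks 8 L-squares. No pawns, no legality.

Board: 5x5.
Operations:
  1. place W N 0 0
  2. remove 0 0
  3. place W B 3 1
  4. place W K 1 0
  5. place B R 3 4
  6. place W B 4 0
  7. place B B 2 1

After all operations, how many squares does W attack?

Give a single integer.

Answer: 11

Derivation:
Op 1: place WN@(0,0)
Op 2: remove (0,0)
Op 3: place WB@(3,1)
Op 4: place WK@(1,0)
Op 5: place BR@(3,4)
Op 6: place WB@(4,0)
Op 7: place BB@(2,1)
Per-piece attacks for W:
  WK@(1,0): attacks (1,1) (2,0) (0,0) (2,1) (0,1)
  WB@(3,1): attacks (4,2) (4,0) (2,2) (1,3) (0,4) (2,0) [ray(1,-1) blocked at (4,0)]
  WB@(4,0): attacks (3,1) [ray(-1,1) blocked at (3,1)]
Union (11 distinct): (0,0) (0,1) (0,4) (1,1) (1,3) (2,0) (2,1) (2,2) (3,1) (4,0) (4,2)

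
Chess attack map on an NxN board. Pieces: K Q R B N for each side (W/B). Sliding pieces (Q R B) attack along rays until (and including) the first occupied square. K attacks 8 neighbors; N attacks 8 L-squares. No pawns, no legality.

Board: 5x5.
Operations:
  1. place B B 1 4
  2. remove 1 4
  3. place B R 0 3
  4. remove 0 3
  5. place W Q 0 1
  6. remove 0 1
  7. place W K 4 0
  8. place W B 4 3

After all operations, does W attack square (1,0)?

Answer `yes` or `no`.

Op 1: place BB@(1,4)
Op 2: remove (1,4)
Op 3: place BR@(0,3)
Op 4: remove (0,3)
Op 5: place WQ@(0,1)
Op 6: remove (0,1)
Op 7: place WK@(4,0)
Op 8: place WB@(4,3)
Per-piece attacks for W:
  WK@(4,0): attacks (4,1) (3,0) (3,1)
  WB@(4,3): attacks (3,4) (3,2) (2,1) (1,0)
W attacks (1,0): yes

Answer: yes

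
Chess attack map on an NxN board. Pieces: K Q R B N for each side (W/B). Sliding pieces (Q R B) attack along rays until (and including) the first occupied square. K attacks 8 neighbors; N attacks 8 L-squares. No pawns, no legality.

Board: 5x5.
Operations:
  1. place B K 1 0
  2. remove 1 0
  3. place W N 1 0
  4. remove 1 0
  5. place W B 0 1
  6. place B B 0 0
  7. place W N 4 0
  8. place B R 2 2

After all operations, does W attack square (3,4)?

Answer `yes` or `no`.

Op 1: place BK@(1,0)
Op 2: remove (1,0)
Op 3: place WN@(1,0)
Op 4: remove (1,0)
Op 5: place WB@(0,1)
Op 6: place BB@(0,0)
Op 7: place WN@(4,0)
Op 8: place BR@(2,2)
Per-piece attacks for W:
  WB@(0,1): attacks (1,2) (2,3) (3,4) (1,0)
  WN@(4,0): attacks (3,2) (2,1)
W attacks (3,4): yes

Answer: yes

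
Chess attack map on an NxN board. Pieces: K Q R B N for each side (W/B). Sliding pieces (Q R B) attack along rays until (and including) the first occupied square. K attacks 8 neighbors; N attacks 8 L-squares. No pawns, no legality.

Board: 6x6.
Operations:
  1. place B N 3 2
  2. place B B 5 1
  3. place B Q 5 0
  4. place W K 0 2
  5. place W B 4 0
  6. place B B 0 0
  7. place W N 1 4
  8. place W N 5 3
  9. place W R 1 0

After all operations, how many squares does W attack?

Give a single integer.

Op 1: place BN@(3,2)
Op 2: place BB@(5,1)
Op 3: place BQ@(5,0)
Op 4: place WK@(0,2)
Op 5: place WB@(4,0)
Op 6: place BB@(0,0)
Op 7: place WN@(1,4)
Op 8: place WN@(5,3)
Op 9: place WR@(1,0)
Per-piece attacks for W:
  WK@(0,2): attacks (0,3) (0,1) (1,2) (1,3) (1,1)
  WR@(1,0): attacks (1,1) (1,2) (1,3) (1,4) (2,0) (3,0) (4,0) (0,0) [ray(0,1) blocked at (1,4); ray(1,0) blocked at (4,0); ray(-1,0) blocked at (0,0)]
  WN@(1,4): attacks (3,5) (2,2) (3,3) (0,2)
  WB@(4,0): attacks (5,1) (3,1) (2,2) (1,3) (0,4) [ray(1,1) blocked at (5,1)]
  WN@(5,3): attacks (4,5) (3,4) (4,1) (3,2)
Union (21 distinct): (0,0) (0,1) (0,2) (0,3) (0,4) (1,1) (1,2) (1,3) (1,4) (2,0) (2,2) (3,0) (3,1) (3,2) (3,3) (3,4) (3,5) (4,0) (4,1) (4,5) (5,1)

Answer: 21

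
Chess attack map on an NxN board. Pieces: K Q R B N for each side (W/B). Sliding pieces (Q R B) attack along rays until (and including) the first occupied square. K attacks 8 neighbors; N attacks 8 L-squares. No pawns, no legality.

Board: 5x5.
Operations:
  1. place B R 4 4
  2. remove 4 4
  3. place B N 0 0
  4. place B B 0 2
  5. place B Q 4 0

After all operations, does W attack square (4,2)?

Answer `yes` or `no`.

Answer: no

Derivation:
Op 1: place BR@(4,4)
Op 2: remove (4,4)
Op 3: place BN@(0,0)
Op 4: place BB@(0,2)
Op 5: place BQ@(4,0)
Per-piece attacks for W:
W attacks (4,2): no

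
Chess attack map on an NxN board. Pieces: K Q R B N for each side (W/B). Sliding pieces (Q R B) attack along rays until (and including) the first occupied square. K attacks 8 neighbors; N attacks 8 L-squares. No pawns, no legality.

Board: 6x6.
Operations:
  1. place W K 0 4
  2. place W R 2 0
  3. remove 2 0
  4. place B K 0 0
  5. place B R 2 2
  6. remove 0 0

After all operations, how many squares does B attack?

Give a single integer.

Answer: 10

Derivation:
Op 1: place WK@(0,4)
Op 2: place WR@(2,0)
Op 3: remove (2,0)
Op 4: place BK@(0,0)
Op 5: place BR@(2,2)
Op 6: remove (0,0)
Per-piece attacks for B:
  BR@(2,2): attacks (2,3) (2,4) (2,5) (2,1) (2,0) (3,2) (4,2) (5,2) (1,2) (0,2)
Union (10 distinct): (0,2) (1,2) (2,0) (2,1) (2,3) (2,4) (2,5) (3,2) (4,2) (5,2)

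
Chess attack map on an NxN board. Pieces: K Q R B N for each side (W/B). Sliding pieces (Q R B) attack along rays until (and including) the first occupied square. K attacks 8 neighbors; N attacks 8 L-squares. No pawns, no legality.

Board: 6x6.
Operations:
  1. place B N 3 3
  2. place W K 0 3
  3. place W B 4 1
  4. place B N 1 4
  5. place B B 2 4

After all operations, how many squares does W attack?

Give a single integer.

Answer: 10

Derivation:
Op 1: place BN@(3,3)
Op 2: place WK@(0,3)
Op 3: place WB@(4,1)
Op 4: place BN@(1,4)
Op 5: place BB@(2,4)
Per-piece attacks for W:
  WK@(0,3): attacks (0,4) (0,2) (1,3) (1,4) (1,2)
  WB@(4,1): attacks (5,2) (5,0) (3,2) (2,3) (1,4) (3,0) [ray(-1,1) blocked at (1,4)]
Union (10 distinct): (0,2) (0,4) (1,2) (1,3) (1,4) (2,3) (3,0) (3,2) (5,0) (5,2)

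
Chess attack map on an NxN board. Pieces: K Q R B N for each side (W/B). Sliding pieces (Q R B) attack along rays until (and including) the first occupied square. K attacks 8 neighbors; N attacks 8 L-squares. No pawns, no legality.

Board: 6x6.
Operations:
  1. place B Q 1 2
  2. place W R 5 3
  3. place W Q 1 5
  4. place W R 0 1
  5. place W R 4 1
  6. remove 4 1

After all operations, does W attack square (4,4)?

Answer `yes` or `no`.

Op 1: place BQ@(1,2)
Op 2: place WR@(5,3)
Op 3: place WQ@(1,5)
Op 4: place WR@(0,1)
Op 5: place WR@(4,1)
Op 6: remove (4,1)
Per-piece attacks for W:
  WR@(0,1): attacks (0,2) (0,3) (0,4) (0,5) (0,0) (1,1) (2,1) (3,1) (4,1) (5,1)
  WQ@(1,5): attacks (1,4) (1,3) (1,2) (2,5) (3,5) (4,5) (5,5) (0,5) (2,4) (3,3) (4,2) (5,1) (0,4) [ray(0,-1) blocked at (1,2)]
  WR@(5,3): attacks (5,4) (5,5) (5,2) (5,1) (5,0) (4,3) (3,3) (2,3) (1,3) (0,3)
W attacks (4,4): no

Answer: no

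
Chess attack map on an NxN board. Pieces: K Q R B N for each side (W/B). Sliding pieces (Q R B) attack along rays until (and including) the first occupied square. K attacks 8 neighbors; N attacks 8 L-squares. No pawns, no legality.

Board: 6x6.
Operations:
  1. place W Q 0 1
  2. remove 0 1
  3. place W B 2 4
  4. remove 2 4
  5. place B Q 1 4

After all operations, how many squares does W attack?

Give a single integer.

Op 1: place WQ@(0,1)
Op 2: remove (0,1)
Op 3: place WB@(2,4)
Op 4: remove (2,4)
Op 5: place BQ@(1,4)
Per-piece attacks for W:
Union (0 distinct): (none)

Answer: 0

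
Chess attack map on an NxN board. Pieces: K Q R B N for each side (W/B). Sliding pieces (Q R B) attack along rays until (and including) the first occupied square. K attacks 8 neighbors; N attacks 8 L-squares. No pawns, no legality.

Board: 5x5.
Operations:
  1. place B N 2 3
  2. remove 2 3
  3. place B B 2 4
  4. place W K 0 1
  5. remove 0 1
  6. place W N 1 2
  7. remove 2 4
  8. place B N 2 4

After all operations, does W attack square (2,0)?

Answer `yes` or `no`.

Answer: yes

Derivation:
Op 1: place BN@(2,3)
Op 2: remove (2,3)
Op 3: place BB@(2,4)
Op 4: place WK@(0,1)
Op 5: remove (0,1)
Op 6: place WN@(1,2)
Op 7: remove (2,4)
Op 8: place BN@(2,4)
Per-piece attacks for W:
  WN@(1,2): attacks (2,4) (3,3) (0,4) (2,0) (3,1) (0,0)
W attacks (2,0): yes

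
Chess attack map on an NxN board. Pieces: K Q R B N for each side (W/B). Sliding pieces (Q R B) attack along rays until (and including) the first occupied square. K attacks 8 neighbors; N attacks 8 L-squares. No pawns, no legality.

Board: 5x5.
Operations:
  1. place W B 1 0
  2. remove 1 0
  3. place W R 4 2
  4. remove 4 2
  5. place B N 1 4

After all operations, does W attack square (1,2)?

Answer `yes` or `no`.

Answer: no

Derivation:
Op 1: place WB@(1,0)
Op 2: remove (1,0)
Op 3: place WR@(4,2)
Op 4: remove (4,2)
Op 5: place BN@(1,4)
Per-piece attacks for W:
W attacks (1,2): no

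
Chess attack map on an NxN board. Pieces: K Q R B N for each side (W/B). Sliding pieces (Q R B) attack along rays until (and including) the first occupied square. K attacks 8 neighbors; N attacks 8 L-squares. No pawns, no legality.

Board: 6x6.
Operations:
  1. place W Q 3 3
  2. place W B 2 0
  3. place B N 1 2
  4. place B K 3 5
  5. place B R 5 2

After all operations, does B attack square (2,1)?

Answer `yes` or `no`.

Answer: no

Derivation:
Op 1: place WQ@(3,3)
Op 2: place WB@(2,0)
Op 3: place BN@(1,2)
Op 4: place BK@(3,5)
Op 5: place BR@(5,2)
Per-piece attacks for B:
  BN@(1,2): attacks (2,4) (3,3) (0,4) (2,0) (3,1) (0,0)
  BK@(3,5): attacks (3,4) (4,5) (2,5) (4,4) (2,4)
  BR@(5,2): attacks (5,3) (5,4) (5,5) (5,1) (5,0) (4,2) (3,2) (2,2) (1,2) [ray(-1,0) blocked at (1,2)]
B attacks (2,1): no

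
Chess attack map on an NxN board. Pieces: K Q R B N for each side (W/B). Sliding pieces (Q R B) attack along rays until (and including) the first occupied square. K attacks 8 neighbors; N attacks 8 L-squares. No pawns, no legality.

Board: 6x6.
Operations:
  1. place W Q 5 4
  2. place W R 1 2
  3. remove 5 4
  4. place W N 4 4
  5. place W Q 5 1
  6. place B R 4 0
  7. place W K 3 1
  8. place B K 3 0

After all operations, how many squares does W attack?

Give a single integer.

Op 1: place WQ@(5,4)
Op 2: place WR@(1,2)
Op 3: remove (5,4)
Op 4: place WN@(4,4)
Op 5: place WQ@(5,1)
Op 6: place BR@(4,0)
Op 7: place WK@(3,1)
Op 8: place BK@(3,0)
Per-piece attacks for W:
  WR@(1,2): attacks (1,3) (1,4) (1,5) (1,1) (1,0) (2,2) (3,2) (4,2) (5,2) (0,2)
  WK@(3,1): attacks (3,2) (3,0) (4,1) (2,1) (4,2) (4,0) (2,2) (2,0)
  WN@(4,4): attacks (2,5) (5,2) (3,2) (2,3)
  WQ@(5,1): attacks (5,2) (5,3) (5,4) (5,5) (5,0) (4,1) (3,1) (4,2) (3,3) (2,4) (1,5) (4,0) [ray(-1,0) blocked at (3,1); ray(-1,-1) blocked at (4,0)]
Union (24 distinct): (0,2) (1,0) (1,1) (1,3) (1,4) (1,5) (2,0) (2,1) (2,2) (2,3) (2,4) (2,5) (3,0) (3,1) (3,2) (3,3) (4,0) (4,1) (4,2) (5,0) (5,2) (5,3) (5,4) (5,5)

Answer: 24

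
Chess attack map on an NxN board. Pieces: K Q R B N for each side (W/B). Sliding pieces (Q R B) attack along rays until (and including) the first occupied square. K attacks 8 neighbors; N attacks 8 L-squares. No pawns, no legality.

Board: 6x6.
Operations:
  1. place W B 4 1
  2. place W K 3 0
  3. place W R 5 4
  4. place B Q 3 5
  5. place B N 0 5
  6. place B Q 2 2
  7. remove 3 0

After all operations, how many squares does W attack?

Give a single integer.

Op 1: place WB@(4,1)
Op 2: place WK@(3,0)
Op 3: place WR@(5,4)
Op 4: place BQ@(3,5)
Op 5: place BN@(0,5)
Op 6: place BQ@(2,2)
Op 7: remove (3,0)
Per-piece attacks for W:
  WB@(4,1): attacks (5,2) (5,0) (3,2) (2,3) (1,4) (0,5) (3,0) [ray(-1,1) blocked at (0,5)]
  WR@(5,4): attacks (5,5) (5,3) (5,2) (5,1) (5,0) (4,4) (3,4) (2,4) (1,4) (0,4)
Union (14 distinct): (0,4) (0,5) (1,4) (2,3) (2,4) (3,0) (3,2) (3,4) (4,4) (5,0) (5,1) (5,2) (5,3) (5,5)

Answer: 14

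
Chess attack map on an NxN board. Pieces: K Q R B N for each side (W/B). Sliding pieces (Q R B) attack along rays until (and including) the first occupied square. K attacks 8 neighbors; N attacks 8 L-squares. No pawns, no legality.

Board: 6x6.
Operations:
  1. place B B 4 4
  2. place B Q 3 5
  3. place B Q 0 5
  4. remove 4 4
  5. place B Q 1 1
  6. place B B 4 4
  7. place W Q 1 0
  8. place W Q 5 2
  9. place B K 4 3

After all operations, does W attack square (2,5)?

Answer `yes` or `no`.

Op 1: place BB@(4,4)
Op 2: place BQ@(3,5)
Op 3: place BQ@(0,5)
Op 4: remove (4,4)
Op 5: place BQ@(1,1)
Op 6: place BB@(4,4)
Op 7: place WQ@(1,0)
Op 8: place WQ@(5,2)
Op 9: place BK@(4,3)
Per-piece attacks for W:
  WQ@(1,0): attacks (1,1) (2,0) (3,0) (4,0) (5,0) (0,0) (2,1) (3,2) (4,3) (0,1) [ray(0,1) blocked at (1,1); ray(1,1) blocked at (4,3)]
  WQ@(5,2): attacks (5,3) (5,4) (5,5) (5,1) (5,0) (4,2) (3,2) (2,2) (1,2) (0,2) (4,3) (4,1) (3,0) [ray(-1,1) blocked at (4,3)]
W attacks (2,5): no

Answer: no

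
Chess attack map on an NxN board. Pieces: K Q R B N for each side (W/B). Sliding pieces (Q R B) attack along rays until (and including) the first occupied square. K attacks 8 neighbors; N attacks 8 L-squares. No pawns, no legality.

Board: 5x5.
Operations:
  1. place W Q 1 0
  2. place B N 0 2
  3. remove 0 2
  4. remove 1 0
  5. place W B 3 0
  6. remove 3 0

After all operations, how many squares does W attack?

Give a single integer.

Op 1: place WQ@(1,0)
Op 2: place BN@(0,2)
Op 3: remove (0,2)
Op 4: remove (1,0)
Op 5: place WB@(3,0)
Op 6: remove (3,0)
Per-piece attacks for W:
Union (0 distinct): (none)

Answer: 0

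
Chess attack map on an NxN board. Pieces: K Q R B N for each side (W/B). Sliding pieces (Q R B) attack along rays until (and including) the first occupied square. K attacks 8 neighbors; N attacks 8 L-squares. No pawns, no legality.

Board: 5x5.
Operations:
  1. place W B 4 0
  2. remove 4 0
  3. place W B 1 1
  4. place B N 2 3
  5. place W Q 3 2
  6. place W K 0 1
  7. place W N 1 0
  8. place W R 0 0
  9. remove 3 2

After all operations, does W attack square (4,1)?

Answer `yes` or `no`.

Op 1: place WB@(4,0)
Op 2: remove (4,0)
Op 3: place WB@(1,1)
Op 4: place BN@(2,3)
Op 5: place WQ@(3,2)
Op 6: place WK@(0,1)
Op 7: place WN@(1,0)
Op 8: place WR@(0,0)
Op 9: remove (3,2)
Per-piece attacks for W:
  WR@(0,0): attacks (0,1) (1,0) [ray(0,1) blocked at (0,1); ray(1,0) blocked at (1,0)]
  WK@(0,1): attacks (0,2) (0,0) (1,1) (1,2) (1,0)
  WN@(1,0): attacks (2,2) (3,1) (0,2)
  WB@(1,1): attacks (2,2) (3,3) (4,4) (2,0) (0,2) (0,0) [ray(-1,-1) blocked at (0,0)]
W attacks (4,1): no

Answer: no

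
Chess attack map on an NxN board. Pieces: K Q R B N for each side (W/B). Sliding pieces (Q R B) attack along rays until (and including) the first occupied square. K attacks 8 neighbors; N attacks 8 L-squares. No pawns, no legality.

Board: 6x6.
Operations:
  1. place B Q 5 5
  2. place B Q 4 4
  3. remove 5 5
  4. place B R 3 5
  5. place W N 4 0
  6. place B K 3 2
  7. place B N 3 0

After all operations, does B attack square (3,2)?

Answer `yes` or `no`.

Op 1: place BQ@(5,5)
Op 2: place BQ@(4,4)
Op 3: remove (5,5)
Op 4: place BR@(3,5)
Op 5: place WN@(4,0)
Op 6: place BK@(3,2)
Op 7: place BN@(3,0)
Per-piece attacks for B:
  BN@(3,0): attacks (4,2) (5,1) (2,2) (1,1)
  BK@(3,2): attacks (3,3) (3,1) (4,2) (2,2) (4,3) (4,1) (2,3) (2,1)
  BR@(3,5): attacks (3,4) (3,3) (3,2) (4,5) (5,5) (2,5) (1,5) (0,5) [ray(0,-1) blocked at (3,2)]
  BQ@(4,4): attacks (4,5) (4,3) (4,2) (4,1) (4,0) (5,4) (3,4) (2,4) (1,4) (0,4) (5,5) (5,3) (3,5) (3,3) (2,2) (1,1) (0,0) [ray(0,-1) blocked at (4,0); ray(-1,1) blocked at (3,5)]
B attacks (3,2): yes

Answer: yes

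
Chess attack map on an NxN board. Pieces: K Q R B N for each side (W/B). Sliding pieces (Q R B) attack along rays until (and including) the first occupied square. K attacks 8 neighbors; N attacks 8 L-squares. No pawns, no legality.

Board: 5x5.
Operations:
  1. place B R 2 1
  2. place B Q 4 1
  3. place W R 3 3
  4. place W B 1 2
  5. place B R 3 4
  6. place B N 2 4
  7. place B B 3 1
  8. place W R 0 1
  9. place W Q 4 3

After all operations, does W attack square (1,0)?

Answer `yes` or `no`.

Answer: no

Derivation:
Op 1: place BR@(2,1)
Op 2: place BQ@(4,1)
Op 3: place WR@(3,3)
Op 4: place WB@(1,2)
Op 5: place BR@(3,4)
Op 6: place BN@(2,4)
Op 7: place BB@(3,1)
Op 8: place WR@(0,1)
Op 9: place WQ@(4,3)
Per-piece attacks for W:
  WR@(0,1): attacks (0,2) (0,3) (0,4) (0,0) (1,1) (2,1) [ray(1,0) blocked at (2,1)]
  WB@(1,2): attacks (2,3) (3,4) (2,1) (0,3) (0,1) [ray(1,1) blocked at (3,4); ray(1,-1) blocked at (2,1); ray(-1,-1) blocked at (0,1)]
  WR@(3,3): attacks (3,4) (3,2) (3,1) (4,3) (2,3) (1,3) (0,3) [ray(0,1) blocked at (3,4); ray(0,-1) blocked at (3,1); ray(1,0) blocked at (4,3)]
  WQ@(4,3): attacks (4,4) (4,2) (4,1) (3,3) (3,4) (3,2) (2,1) [ray(0,-1) blocked at (4,1); ray(-1,0) blocked at (3,3); ray(-1,1) blocked at (3,4); ray(-1,-1) blocked at (2,1)]
W attacks (1,0): no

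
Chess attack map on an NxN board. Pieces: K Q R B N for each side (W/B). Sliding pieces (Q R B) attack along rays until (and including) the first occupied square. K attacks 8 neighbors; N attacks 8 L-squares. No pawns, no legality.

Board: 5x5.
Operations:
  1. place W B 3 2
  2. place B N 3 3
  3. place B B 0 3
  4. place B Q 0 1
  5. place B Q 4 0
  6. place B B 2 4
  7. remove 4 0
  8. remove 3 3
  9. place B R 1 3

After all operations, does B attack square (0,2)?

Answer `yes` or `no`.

Answer: yes

Derivation:
Op 1: place WB@(3,2)
Op 2: place BN@(3,3)
Op 3: place BB@(0,3)
Op 4: place BQ@(0,1)
Op 5: place BQ@(4,0)
Op 6: place BB@(2,4)
Op 7: remove (4,0)
Op 8: remove (3,3)
Op 9: place BR@(1,3)
Per-piece attacks for B:
  BQ@(0,1): attacks (0,2) (0,3) (0,0) (1,1) (2,1) (3,1) (4,1) (1,2) (2,3) (3,4) (1,0) [ray(0,1) blocked at (0,3)]
  BB@(0,3): attacks (1,4) (1,2) (2,1) (3,0)
  BR@(1,3): attacks (1,4) (1,2) (1,1) (1,0) (2,3) (3,3) (4,3) (0,3) [ray(-1,0) blocked at (0,3)]
  BB@(2,4): attacks (3,3) (4,2) (1,3) [ray(-1,-1) blocked at (1,3)]
B attacks (0,2): yes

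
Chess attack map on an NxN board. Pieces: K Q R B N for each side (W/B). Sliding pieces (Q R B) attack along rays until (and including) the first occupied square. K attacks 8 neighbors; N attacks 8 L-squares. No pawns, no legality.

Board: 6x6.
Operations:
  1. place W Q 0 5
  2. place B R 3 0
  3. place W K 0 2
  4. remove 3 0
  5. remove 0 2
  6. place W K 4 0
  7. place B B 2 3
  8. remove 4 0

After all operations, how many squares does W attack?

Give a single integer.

Answer: 12

Derivation:
Op 1: place WQ@(0,5)
Op 2: place BR@(3,0)
Op 3: place WK@(0,2)
Op 4: remove (3,0)
Op 5: remove (0,2)
Op 6: place WK@(4,0)
Op 7: place BB@(2,3)
Op 8: remove (4,0)
Per-piece attacks for W:
  WQ@(0,5): attacks (0,4) (0,3) (0,2) (0,1) (0,0) (1,5) (2,5) (3,5) (4,5) (5,5) (1,4) (2,3) [ray(1,-1) blocked at (2,3)]
Union (12 distinct): (0,0) (0,1) (0,2) (0,3) (0,4) (1,4) (1,5) (2,3) (2,5) (3,5) (4,5) (5,5)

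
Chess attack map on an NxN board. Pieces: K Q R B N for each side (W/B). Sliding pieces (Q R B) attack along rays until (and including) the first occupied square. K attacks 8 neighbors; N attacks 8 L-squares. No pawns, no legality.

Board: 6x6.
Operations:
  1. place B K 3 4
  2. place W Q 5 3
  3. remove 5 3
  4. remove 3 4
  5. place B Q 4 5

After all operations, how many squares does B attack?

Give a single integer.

Answer: 15

Derivation:
Op 1: place BK@(3,4)
Op 2: place WQ@(5,3)
Op 3: remove (5,3)
Op 4: remove (3,4)
Op 5: place BQ@(4,5)
Per-piece attacks for B:
  BQ@(4,5): attacks (4,4) (4,3) (4,2) (4,1) (4,0) (5,5) (3,5) (2,5) (1,5) (0,5) (5,4) (3,4) (2,3) (1,2) (0,1)
Union (15 distinct): (0,1) (0,5) (1,2) (1,5) (2,3) (2,5) (3,4) (3,5) (4,0) (4,1) (4,2) (4,3) (4,4) (5,4) (5,5)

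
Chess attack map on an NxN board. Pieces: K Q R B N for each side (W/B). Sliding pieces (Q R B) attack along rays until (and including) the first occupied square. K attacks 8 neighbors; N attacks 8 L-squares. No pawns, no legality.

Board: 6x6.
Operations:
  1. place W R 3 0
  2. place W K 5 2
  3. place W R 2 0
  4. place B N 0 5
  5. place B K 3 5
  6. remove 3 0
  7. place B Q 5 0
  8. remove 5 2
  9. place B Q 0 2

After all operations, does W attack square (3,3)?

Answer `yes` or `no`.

Answer: no

Derivation:
Op 1: place WR@(3,0)
Op 2: place WK@(5,2)
Op 3: place WR@(2,0)
Op 4: place BN@(0,5)
Op 5: place BK@(3,5)
Op 6: remove (3,0)
Op 7: place BQ@(5,0)
Op 8: remove (5,2)
Op 9: place BQ@(0,2)
Per-piece attacks for W:
  WR@(2,0): attacks (2,1) (2,2) (2,3) (2,4) (2,5) (3,0) (4,0) (5,0) (1,0) (0,0) [ray(1,0) blocked at (5,0)]
W attacks (3,3): no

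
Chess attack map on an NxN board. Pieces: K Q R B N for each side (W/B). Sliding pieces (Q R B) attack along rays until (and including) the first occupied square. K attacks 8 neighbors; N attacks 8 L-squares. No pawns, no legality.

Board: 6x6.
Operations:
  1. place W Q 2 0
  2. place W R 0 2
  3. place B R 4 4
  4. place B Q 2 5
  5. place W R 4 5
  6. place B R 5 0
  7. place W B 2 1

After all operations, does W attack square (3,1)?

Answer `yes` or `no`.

Answer: yes

Derivation:
Op 1: place WQ@(2,0)
Op 2: place WR@(0,2)
Op 3: place BR@(4,4)
Op 4: place BQ@(2,5)
Op 5: place WR@(4,5)
Op 6: place BR@(5,0)
Op 7: place WB@(2,1)
Per-piece attacks for W:
  WR@(0,2): attacks (0,3) (0,4) (0,5) (0,1) (0,0) (1,2) (2,2) (3,2) (4,2) (5,2)
  WQ@(2,0): attacks (2,1) (3,0) (4,0) (5,0) (1,0) (0,0) (3,1) (4,2) (5,3) (1,1) (0,2) [ray(0,1) blocked at (2,1); ray(1,0) blocked at (5,0); ray(-1,1) blocked at (0,2)]
  WB@(2,1): attacks (3,2) (4,3) (5,4) (3,0) (1,2) (0,3) (1,0)
  WR@(4,5): attacks (4,4) (5,5) (3,5) (2,5) [ray(0,-1) blocked at (4,4); ray(-1,0) blocked at (2,5)]
W attacks (3,1): yes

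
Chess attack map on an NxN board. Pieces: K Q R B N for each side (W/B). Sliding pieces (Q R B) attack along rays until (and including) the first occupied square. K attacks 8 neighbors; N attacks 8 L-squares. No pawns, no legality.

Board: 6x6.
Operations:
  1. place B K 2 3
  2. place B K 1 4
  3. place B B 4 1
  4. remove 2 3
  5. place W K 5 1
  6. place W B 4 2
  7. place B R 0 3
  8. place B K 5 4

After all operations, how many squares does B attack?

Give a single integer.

Answer: 22

Derivation:
Op 1: place BK@(2,3)
Op 2: place BK@(1,4)
Op 3: place BB@(4,1)
Op 4: remove (2,3)
Op 5: place WK@(5,1)
Op 6: place WB@(4,2)
Op 7: place BR@(0,3)
Op 8: place BK@(5,4)
Per-piece attacks for B:
  BR@(0,3): attacks (0,4) (0,5) (0,2) (0,1) (0,0) (1,3) (2,3) (3,3) (4,3) (5,3)
  BK@(1,4): attacks (1,5) (1,3) (2,4) (0,4) (2,5) (2,3) (0,5) (0,3)
  BB@(4,1): attacks (5,2) (5,0) (3,2) (2,3) (1,4) (3,0) [ray(-1,1) blocked at (1,4)]
  BK@(5,4): attacks (5,5) (5,3) (4,4) (4,5) (4,3)
Union (22 distinct): (0,0) (0,1) (0,2) (0,3) (0,4) (0,5) (1,3) (1,4) (1,5) (2,3) (2,4) (2,5) (3,0) (3,2) (3,3) (4,3) (4,4) (4,5) (5,0) (5,2) (5,3) (5,5)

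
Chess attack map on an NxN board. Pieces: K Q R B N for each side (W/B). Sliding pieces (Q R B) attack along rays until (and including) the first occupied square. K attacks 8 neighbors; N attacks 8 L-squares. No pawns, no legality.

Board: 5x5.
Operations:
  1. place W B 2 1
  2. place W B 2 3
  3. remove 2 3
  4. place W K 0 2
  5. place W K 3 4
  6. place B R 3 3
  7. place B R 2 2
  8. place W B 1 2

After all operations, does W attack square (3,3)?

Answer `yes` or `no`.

Answer: yes

Derivation:
Op 1: place WB@(2,1)
Op 2: place WB@(2,3)
Op 3: remove (2,3)
Op 4: place WK@(0,2)
Op 5: place WK@(3,4)
Op 6: place BR@(3,3)
Op 7: place BR@(2,2)
Op 8: place WB@(1,2)
Per-piece attacks for W:
  WK@(0,2): attacks (0,3) (0,1) (1,2) (1,3) (1,1)
  WB@(1,2): attacks (2,3) (3,4) (2,1) (0,3) (0,1) [ray(1,1) blocked at (3,4); ray(1,-1) blocked at (2,1)]
  WB@(2,1): attacks (3,2) (4,3) (3,0) (1,2) (1,0) [ray(-1,1) blocked at (1,2)]
  WK@(3,4): attacks (3,3) (4,4) (2,4) (4,3) (2,3)
W attacks (3,3): yes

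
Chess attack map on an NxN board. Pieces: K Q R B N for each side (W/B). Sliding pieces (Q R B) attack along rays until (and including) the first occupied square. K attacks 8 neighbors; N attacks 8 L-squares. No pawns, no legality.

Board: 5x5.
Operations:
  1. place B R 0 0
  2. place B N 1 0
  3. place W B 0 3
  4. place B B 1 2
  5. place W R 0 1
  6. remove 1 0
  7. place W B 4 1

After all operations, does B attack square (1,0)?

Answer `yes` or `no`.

Answer: yes

Derivation:
Op 1: place BR@(0,0)
Op 2: place BN@(1,0)
Op 3: place WB@(0,3)
Op 4: place BB@(1,2)
Op 5: place WR@(0,1)
Op 6: remove (1,0)
Op 7: place WB@(4,1)
Per-piece attacks for B:
  BR@(0,0): attacks (0,1) (1,0) (2,0) (3,0) (4,0) [ray(0,1) blocked at (0,1)]
  BB@(1,2): attacks (2,3) (3,4) (2,1) (3,0) (0,3) (0,1) [ray(-1,1) blocked at (0,3); ray(-1,-1) blocked at (0,1)]
B attacks (1,0): yes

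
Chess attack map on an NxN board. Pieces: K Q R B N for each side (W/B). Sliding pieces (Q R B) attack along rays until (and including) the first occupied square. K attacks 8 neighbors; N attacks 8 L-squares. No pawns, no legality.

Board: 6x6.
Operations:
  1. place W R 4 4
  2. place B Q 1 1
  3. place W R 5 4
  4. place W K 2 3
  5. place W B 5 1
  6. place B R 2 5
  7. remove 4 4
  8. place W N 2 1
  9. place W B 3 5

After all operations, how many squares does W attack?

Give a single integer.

Answer: 19

Derivation:
Op 1: place WR@(4,4)
Op 2: place BQ@(1,1)
Op 3: place WR@(5,4)
Op 4: place WK@(2,3)
Op 5: place WB@(5,1)
Op 6: place BR@(2,5)
Op 7: remove (4,4)
Op 8: place WN@(2,1)
Op 9: place WB@(3,5)
Per-piece attacks for W:
  WN@(2,1): attacks (3,3) (4,2) (1,3) (0,2) (4,0) (0,0)
  WK@(2,3): attacks (2,4) (2,2) (3,3) (1,3) (3,4) (3,2) (1,4) (1,2)
  WB@(3,5): attacks (4,4) (5,3) (2,4) (1,3) (0,2)
  WB@(5,1): attacks (4,2) (3,3) (2,4) (1,5) (4,0)
  WR@(5,4): attacks (5,5) (5,3) (5,2) (5,1) (4,4) (3,4) (2,4) (1,4) (0,4) [ray(0,-1) blocked at (5,1)]
Union (19 distinct): (0,0) (0,2) (0,4) (1,2) (1,3) (1,4) (1,5) (2,2) (2,4) (3,2) (3,3) (3,4) (4,0) (4,2) (4,4) (5,1) (5,2) (5,3) (5,5)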